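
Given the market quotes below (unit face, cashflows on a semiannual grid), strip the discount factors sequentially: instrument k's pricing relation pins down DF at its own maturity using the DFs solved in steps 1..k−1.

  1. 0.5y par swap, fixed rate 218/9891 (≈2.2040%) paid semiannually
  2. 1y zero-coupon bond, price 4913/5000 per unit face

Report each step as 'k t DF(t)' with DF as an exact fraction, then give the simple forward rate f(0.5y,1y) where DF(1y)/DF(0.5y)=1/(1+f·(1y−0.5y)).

1 1/2 9891/10000
2 1 4913/5000
f(0.5y,1y) = ((9891/10000)/(4913/5000) − 1)/(1/2) = 65/4913 ≈ 1.3230%

step 1 [0.5y] swap r/2=109/9891: DF=(1 − 109/9891·(0))/(1+109/9891) = 9891/10000 ≈ 0.989100
step 2 [1y] zero: DF = P = 4913/5000 ≈ 0.982600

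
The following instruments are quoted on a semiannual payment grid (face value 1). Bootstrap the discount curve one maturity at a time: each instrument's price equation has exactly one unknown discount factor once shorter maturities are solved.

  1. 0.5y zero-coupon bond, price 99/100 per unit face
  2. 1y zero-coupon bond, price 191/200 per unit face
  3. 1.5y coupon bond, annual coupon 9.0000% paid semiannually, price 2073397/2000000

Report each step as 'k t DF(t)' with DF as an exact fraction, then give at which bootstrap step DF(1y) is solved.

1 1/2 99/100
2 1 191/200
3 3/2 9083/10000
DF(1y) is solved at step 2

step 1 [0.5y] zero: DF = P = 99/100 ≈ 0.990000
step 2 [1y] zero: DF = P = 191/200 ≈ 0.955000
step 3 [1.5y] bond c/2=9/200: DF=(2073397/2000000 − 9/200·(0.990000+0.955000))/(1+9/200) = 9083/10000 ≈ 0.908300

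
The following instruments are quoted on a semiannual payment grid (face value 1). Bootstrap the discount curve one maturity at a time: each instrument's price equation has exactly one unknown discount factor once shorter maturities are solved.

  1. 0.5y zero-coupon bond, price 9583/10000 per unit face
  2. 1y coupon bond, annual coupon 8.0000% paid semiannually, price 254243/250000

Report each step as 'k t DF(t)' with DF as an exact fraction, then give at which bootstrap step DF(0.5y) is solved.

1 1/2 9583/10000
2 1 941/1000
DF(0.5y) is solved at step 1

step 1 [0.5y] zero: DF = P = 9583/10000 ≈ 0.958300
step 2 [1y] bond c/2=1/25: DF=(254243/250000 − 1/25·(0.958300))/(1+1/25) = 941/1000 ≈ 0.941000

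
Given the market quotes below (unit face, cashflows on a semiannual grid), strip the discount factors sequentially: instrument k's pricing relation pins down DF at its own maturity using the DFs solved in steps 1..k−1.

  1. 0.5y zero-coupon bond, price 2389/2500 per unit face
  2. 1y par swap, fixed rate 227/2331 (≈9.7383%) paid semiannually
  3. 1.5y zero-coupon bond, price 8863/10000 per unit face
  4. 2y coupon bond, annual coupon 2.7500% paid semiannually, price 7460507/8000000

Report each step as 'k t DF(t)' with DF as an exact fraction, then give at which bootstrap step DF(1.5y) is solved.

1 1/2 2389/2500
2 1 2273/2500
3 3/2 8863/10000
4 2 4413/5000
DF(1.5y) is solved at step 3

step 1 [0.5y] zero: DF = P = 2389/2500 ≈ 0.955600
step 2 [1y] swap r/2=227/4662: DF=(1 − 227/4662·(0.955600))/(1+227/4662) = 2273/2500 ≈ 0.909200
step 3 [1.5y] zero: DF = P = 8863/10000 ≈ 0.886300
step 4 [2y] bond c/2=11/800: DF=(7460507/8000000 − 11/800·(0.955600+0.909200+0.886300))/(1+11/800) = 4413/5000 ≈ 0.882600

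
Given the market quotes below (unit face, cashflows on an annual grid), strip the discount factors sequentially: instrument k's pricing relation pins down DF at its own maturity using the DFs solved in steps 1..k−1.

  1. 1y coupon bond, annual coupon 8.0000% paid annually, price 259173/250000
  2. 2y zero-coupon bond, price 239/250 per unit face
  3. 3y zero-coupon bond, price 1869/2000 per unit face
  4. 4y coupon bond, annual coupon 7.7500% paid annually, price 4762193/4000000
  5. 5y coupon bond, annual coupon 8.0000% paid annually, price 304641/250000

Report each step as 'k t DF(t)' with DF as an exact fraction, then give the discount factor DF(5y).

step 1 [1y] bond c/1=2/25: DF=(259173/250000 − 2/25·(0))/(1+2/25) = 9599/10000 ≈ 0.959900
step 2 [2y] zero: DF = P = 239/250 ≈ 0.956000
step 3 [3y] zero: DF = P = 1869/2000 ≈ 0.934500
step 4 [4y] bond c/1=31/400: DF=(4762193/4000000 − 31/400·(0.959900+0.956000+0.934500))/(1+31/400) = 8999/10000 ≈ 0.899900
step 5 [5y] bond c/1=2/25: DF=(304641/250000 − 2/25·(0.959900+0.956000+0.934500+0.899900))/(1+2/25) = 1701/2000 ≈ 0.850500

1 1 9599/10000
2 2 239/250
3 3 1869/2000
4 4 8999/10000
5 5 1701/2000
DF(5y) = 1701/2000 ≈ 0.850500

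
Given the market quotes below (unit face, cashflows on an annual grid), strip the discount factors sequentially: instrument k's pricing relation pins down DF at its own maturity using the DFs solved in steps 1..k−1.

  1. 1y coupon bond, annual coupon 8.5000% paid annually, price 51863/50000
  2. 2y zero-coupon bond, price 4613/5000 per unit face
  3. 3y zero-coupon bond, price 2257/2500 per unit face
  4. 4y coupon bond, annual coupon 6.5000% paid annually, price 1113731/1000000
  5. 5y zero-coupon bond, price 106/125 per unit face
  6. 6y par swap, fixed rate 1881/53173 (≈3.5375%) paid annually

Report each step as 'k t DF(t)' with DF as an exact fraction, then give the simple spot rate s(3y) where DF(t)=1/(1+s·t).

step 1 [1y] bond c/1=17/200: DF=(51863/50000 − 17/200·(0))/(1+17/200) = 239/250 ≈ 0.956000
step 2 [2y] zero: DF = P = 4613/5000 ≈ 0.922600
step 3 [3y] zero: DF = P = 2257/2500 ≈ 0.902800
step 4 [4y] bond c/1=13/200: DF=(1113731/1000000 − 13/200·(0.956000+0.922600+0.902800))/(1+13/200) = 219/250 ≈ 0.876000
step 5 [5y] zero: DF = P = 106/125 ≈ 0.848000
step 6 [6y] swap r/1=1881/53173: DF=(1 − 1881/53173·(0.956000+0.922600+0.902800+0.876000+0.848000))/(1+1881/53173) = 8119/10000 ≈ 0.811900

1 1 239/250
2 2 4613/5000
3 3 2257/2500
4 4 219/250
5 5 106/125
6 6 8119/10000
s(3y) = (1/(2257/2500) − 1)/(3) = 81/2257 ≈ 3.5888%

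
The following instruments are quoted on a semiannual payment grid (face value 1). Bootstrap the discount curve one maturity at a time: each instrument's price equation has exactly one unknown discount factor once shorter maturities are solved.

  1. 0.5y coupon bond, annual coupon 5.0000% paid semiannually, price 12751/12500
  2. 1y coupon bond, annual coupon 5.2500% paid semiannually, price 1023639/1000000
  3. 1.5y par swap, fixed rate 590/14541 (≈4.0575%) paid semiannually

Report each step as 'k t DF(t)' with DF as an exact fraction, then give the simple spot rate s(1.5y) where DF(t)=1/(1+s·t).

step 1 [0.5y] bond c/2=1/40: DF=(12751/12500 − 1/40·(0))/(1+1/40) = 622/625 ≈ 0.995200
step 2 [1y] bond c/2=21/800: DF=(1023639/1000000 − 21/800·(0.995200))/(1+21/800) = 243/250 ≈ 0.972000
step 3 [1.5y] swap r/2=295/14541: DF=(1 − 295/14541·(0.995200+0.972000))/(1+295/14541) = 941/1000 ≈ 0.941000

1 1/2 622/625
2 1 243/250
3 3/2 941/1000
s(1.5y) = (1/(941/1000) − 1)/(3/2) = 118/2823 ≈ 4.1800%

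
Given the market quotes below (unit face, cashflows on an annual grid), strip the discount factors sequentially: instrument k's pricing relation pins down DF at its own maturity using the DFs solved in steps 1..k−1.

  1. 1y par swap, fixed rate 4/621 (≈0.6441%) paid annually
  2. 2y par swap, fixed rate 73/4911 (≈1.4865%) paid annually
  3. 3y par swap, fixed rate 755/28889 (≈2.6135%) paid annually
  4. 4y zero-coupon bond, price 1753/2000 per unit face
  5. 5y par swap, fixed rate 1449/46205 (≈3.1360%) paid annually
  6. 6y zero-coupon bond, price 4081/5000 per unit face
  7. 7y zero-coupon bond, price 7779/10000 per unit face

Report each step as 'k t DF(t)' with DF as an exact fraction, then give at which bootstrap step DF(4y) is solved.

step 1 [1y] swap r/1=4/621: DF=(1 − 4/621·(0))/(1+4/621) = 621/625 ≈ 0.993600
step 2 [2y] swap r/1=73/4911: DF=(1 − 73/4911·(0.993600))/(1+73/4911) = 2427/2500 ≈ 0.970800
step 3 [3y] swap r/1=755/28889: DF=(1 − 755/28889·(0.993600+0.970800))/(1+755/28889) = 1849/2000 ≈ 0.924500
step 4 [4y] zero: DF = P = 1753/2000 ≈ 0.876500
step 5 [5y] swap r/1=1449/46205: DF=(1 − 1449/46205·(0.993600+0.970800+0.924500+0.876500))/(1+1449/46205) = 8551/10000 ≈ 0.855100
step 6 [6y] zero: DF = P = 4081/5000 ≈ 0.816200
step 7 [7y] zero: DF = P = 7779/10000 ≈ 0.777900

1 1 621/625
2 2 2427/2500
3 3 1849/2000
4 4 1753/2000
5 5 8551/10000
6 6 4081/5000
7 7 7779/10000
DF(4y) is solved at step 4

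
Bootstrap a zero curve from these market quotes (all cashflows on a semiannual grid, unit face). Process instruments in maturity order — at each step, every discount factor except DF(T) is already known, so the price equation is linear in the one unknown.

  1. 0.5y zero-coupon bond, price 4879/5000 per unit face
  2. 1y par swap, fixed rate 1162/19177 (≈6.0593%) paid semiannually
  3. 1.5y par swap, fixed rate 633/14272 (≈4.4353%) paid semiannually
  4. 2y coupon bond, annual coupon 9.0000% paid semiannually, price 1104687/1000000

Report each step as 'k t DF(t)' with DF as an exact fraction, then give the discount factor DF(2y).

1 1/2 4879/5000
2 1 9419/10000
3 3/2 9367/10000
4 2 4671/5000
DF(2y) = 4671/5000 ≈ 0.934200

step 1 [0.5y] zero: DF = P = 4879/5000 ≈ 0.975800
step 2 [1y] swap r/2=581/19177: DF=(1 − 581/19177·(0.975800))/(1+581/19177) = 9419/10000 ≈ 0.941900
step 3 [1.5y] swap r/2=633/28544: DF=(1 − 633/28544·(0.975800+0.941900))/(1+633/28544) = 9367/10000 ≈ 0.936700
step 4 [2y] bond c/2=9/200: DF=(1104687/1000000 − 9/200·(0.975800+0.941900+0.936700))/(1+9/200) = 4671/5000 ≈ 0.934200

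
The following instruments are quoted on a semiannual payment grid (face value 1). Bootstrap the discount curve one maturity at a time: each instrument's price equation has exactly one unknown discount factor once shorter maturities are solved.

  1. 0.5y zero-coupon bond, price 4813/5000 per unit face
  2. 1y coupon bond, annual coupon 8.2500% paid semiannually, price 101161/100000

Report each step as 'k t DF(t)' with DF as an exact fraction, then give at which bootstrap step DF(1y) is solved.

step 1 [0.5y] zero: DF = P = 4813/5000 ≈ 0.962600
step 2 [1y] bond c/2=33/800: DF=(101161/100000 − 33/800·(0.962600))/(1+33/800) = 4667/5000 ≈ 0.933400

1 1/2 4813/5000
2 1 4667/5000
DF(1y) is solved at step 2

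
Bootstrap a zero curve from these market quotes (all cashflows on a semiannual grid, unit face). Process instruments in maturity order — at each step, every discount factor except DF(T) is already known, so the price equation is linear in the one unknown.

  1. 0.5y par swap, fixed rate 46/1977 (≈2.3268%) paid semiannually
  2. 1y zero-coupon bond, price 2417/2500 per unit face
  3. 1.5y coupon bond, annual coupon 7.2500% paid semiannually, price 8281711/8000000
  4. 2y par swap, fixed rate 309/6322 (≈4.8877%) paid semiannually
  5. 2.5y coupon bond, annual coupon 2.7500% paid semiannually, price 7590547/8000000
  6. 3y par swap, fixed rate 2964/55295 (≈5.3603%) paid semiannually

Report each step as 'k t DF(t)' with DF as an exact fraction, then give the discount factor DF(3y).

1 1/2 1977/2000
2 1 2417/2500
3 3/2 4653/5000
4 2 9073/10000
5 5/2 1769/2000
6 3 4259/5000
DF(3y) = 4259/5000 ≈ 0.851800

step 1 [0.5y] swap r/2=23/1977: DF=(1 − 23/1977·(0))/(1+23/1977) = 1977/2000 ≈ 0.988500
step 2 [1y] zero: DF = P = 2417/2500 ≈ 0.966800
step 3 [1.5y] bond c/2=29/800: DF=(8281711/8000000 − 29/800·(0.988500+0.966800))/(1+29/800) = 4653/5000 ≈ 0.930600
step 4 [2y] swap r/2=309/12644: DF=(1 − 309/12644·(0.988500+0.966800+0.930600))/(1+309/12644) = 9073/10000 ≈ 0.907300
step 5 [2.5y] bond c/2=11/800: DF=(7590547/8000000 − 11/800·(0.988500+0.966800+0.930600+0.907300))/(1+11/800) = 1769/2000 ≈ 0.884500
step 6 [3y] swap r/2=1482/55295: DF=(1 − 1482/55295·(0.988500+0.966800+0.930600+0.907300+0.884500))/(1+1482/55295) = 4259/5000 ≈ 0.851800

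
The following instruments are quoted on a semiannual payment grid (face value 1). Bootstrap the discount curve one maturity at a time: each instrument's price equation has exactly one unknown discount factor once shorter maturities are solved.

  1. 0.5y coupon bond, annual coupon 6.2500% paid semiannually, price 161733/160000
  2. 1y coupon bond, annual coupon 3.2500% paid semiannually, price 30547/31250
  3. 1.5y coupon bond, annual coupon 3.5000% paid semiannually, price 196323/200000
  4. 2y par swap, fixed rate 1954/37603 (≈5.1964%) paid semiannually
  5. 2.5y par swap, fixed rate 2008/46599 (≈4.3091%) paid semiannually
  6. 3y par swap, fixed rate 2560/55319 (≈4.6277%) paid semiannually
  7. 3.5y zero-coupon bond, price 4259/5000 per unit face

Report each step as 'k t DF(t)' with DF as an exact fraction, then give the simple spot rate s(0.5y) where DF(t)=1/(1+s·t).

1 1/2 4901/5000
2 1 4731/5000
3 3/2 2329/2500
4 2 9023/10000
5 5/2 2249/2500
6 3 109/125
7 7/2 4259/5000
s(0.5y) = (1/(4901/5000) − 1)/(1/2) = 198/4901 ≈ 4.0400%

step 1 [0.5y] bond c/2=1/32: DF=(161733/160000 − 1/32·(0))/(1+1/32) = 4901/5000 ≈ 0.980200
step 2 [1y] bond c/2=13/800: DF=(30547/31250 − 13/800·(0.980200))/(1+13/800) = 4731/5000 ≈ 0.946200
step 3 [1.5y] bond c/2=7/400: DF=(196323/200000 − 7/400·(0.980200+0.946200))/(1+7/400) = 2329/2500 ≈ 0.931600
step 4 [2y] swap r/2=977/37603: DF=(1 − 977/37603·(0.980200+0.946200+0.931600))/(1+977/37603) = 9023/10000 ≈ 0.902300
step 5 [2.5y] swap r/2=1004/46599: DF=(1 − 1004/46599·(0.980200+0.946200+0.931600+0.902300))/(1+1004/46599) = 2249/2500 ≈ 0.899600
step 6 [3y] swap r/2=1280/55319: DF=(1 − 1280/55319·(0.980200+0.946200+0.931600+0.902300+0.899600))/(1+1280/55319) = 109/125 ≈ 0.872000
step 7 [3.5y] zero: DF = P = 4259/5000 ≈ 0.851800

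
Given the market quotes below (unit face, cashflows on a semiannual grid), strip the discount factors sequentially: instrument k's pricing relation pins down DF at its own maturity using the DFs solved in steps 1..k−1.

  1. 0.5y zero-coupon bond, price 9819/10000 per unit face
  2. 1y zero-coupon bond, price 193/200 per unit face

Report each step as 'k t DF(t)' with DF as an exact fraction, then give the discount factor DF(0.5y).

step 1 [0.5y] zero: DF = P = 9819/10000 ≈ 0.981900
step 2 [1y] zero: DF = P = 193/200 ≈ 0.965000

1 1/2 9819/10000
2 1 193/200
DF(0.5y) = 9819/10000 ≈ 0.981900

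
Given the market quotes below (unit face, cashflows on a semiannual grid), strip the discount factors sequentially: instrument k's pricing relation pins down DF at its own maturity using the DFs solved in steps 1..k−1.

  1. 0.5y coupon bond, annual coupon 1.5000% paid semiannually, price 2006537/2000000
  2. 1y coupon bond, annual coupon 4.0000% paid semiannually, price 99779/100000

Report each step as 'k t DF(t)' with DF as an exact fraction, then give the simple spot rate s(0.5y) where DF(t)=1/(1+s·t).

1 1/2 4979/5000
2 1 9587/10000
s(0.5y) = (1/(4979/5000) − 1)/(1/2) = 42/4979 ≈ 0.8435%

step 1 [0.5y] bond c/2=3/400: DF=(2006537/2000000 − 3/400·(0))/(1+3/400) = 4979/5000 ≈ 0.995800
step 2 [1y] bond c/2=1/50: DF=(99779/100000 − 1/50·(0.995800))/(1+1/50) = 9587/10000 ≈ 0.958700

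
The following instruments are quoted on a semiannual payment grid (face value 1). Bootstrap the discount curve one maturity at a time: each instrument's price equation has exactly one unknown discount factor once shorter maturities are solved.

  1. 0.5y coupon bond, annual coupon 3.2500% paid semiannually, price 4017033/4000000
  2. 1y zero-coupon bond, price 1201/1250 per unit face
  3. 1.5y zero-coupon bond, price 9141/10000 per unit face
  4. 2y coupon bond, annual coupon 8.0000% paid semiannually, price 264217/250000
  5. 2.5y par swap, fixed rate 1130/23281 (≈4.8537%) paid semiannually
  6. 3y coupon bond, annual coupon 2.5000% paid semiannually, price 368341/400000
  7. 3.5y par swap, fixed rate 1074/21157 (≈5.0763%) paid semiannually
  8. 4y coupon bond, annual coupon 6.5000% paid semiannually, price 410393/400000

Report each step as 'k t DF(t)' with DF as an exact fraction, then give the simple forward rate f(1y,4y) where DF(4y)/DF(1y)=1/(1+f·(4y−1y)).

step 1 [0.5y] bond c/2=13/800: DF=(4017033/4000000 − 13/800·(0))/(1+13/800) = 4941/5000 ≈ 0.988200
step 2 [1y] zero: DF = P = 1201/1250 ≈ 0.960800
step 3 [1.5y] zero: DF = P = 9141/10000 ≈ 0.914100
step 4 [2y] bond c/2=1/25: DF=(264217/250000 − 1/25·(0.988200+0.960800+0.914100))/(1+1/25) = 9061/10000 ≈ 0.906100
step 5 [2.5y] swap r/2=565/23281: DF=(1 − 565/23281·(0.988200+0.960800+0.914100+0.906100))/(1+565/23281) = 887/1000 ≈ 0.887000
step 6 [3y] bond c/2=1/80: DF=(368341/400000 − 1/80·(0.988200+0.960800+0.914100+0.906100+0.887000))/(1+1/80) = 213/250 ≈ 0.852000
step 7 [3.5y] swap r/2=537/21157: DF=(1 − 537/21157·(0.988200+0.960800+0.914100+0.906100+0.887000+0.852000))/(1+537/21157) = 8389/10000 ≈ 0.838900
step 8 [4y] bond c/2=13/400: DF=(410393/400000 − 13/400·(0.988200+0.960800+0.914100+0.906100+0.887000+0.852000+0.838900))/(1+13/400) = 7939/10000 ≈ 0.793900

1 1/2 4941/5000
2 1 1201/1250
3 3/2 9141/10000
4 2 9061/10000
5 5/2 887/1000
6 3 213/250
7 7/2 8389/10000
8 4 7939/10000
f(1y,4y) = ((1201/1250)/(7939/10000) − 1)/(3) = 1669/23817 ≈ 7.0076%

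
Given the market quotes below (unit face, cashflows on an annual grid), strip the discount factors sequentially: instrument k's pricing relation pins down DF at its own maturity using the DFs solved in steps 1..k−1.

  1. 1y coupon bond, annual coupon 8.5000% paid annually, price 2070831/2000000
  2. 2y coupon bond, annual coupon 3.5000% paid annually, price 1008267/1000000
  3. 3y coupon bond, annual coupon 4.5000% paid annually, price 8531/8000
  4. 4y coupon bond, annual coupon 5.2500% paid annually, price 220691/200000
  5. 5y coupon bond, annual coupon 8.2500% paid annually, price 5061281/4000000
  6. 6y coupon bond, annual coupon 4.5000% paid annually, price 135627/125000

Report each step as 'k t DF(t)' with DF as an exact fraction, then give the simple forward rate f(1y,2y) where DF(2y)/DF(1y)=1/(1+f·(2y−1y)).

step 1 [1y] bond c/1=17/200: DF=(2070831/2000000 − 17/200·(0))/(1+17/200) = 9543/10000 ≈ 0.954300
step 2 [2y] bond c/1=7/200: DF=(1008267/1000000 − 7/200·(0.954300))/(1+7/200) = 9419/10000 ≈ 0.941900
step 3 [3y] bond c/1=9/200: DF=(8531/8000 − 9/200·(0.954300+0.941900))/(1+9/200) = 2347/2500 ≈ 0.938800
step 4 [4y] bond c/1=21/400: DF=(220691/200000 − 21/400·(0.954300+0.941900+0.938800))/(1+21/400) = 907/1000 ≈ 0.907000
step 5 [5y] bond c/1=33/400: DF=(5061281/4000000 − 33/400·(0.954300+0.941900+0.938800+0.907000))/(1+33/400) = 8837/10000 ≈ 0.883700
step 6 [6y] bond c/1=9/200: DF=(135627/125000 − 9/200·(0.954300+0.941900+0.938800+0.907000+0.883700))/(1+9/200) = 8391/10000 ≈ 0.839100

1 1 9543/10000
2 2 9419/10000
3 3 2347/2500
4 4 907/1000
5 5 8837/10000
6 6 8391/10000
f(1y,2y) = ((9543/10000)/(9419/10000) − 1)/(1) = 124/9419 ≈ 1.3165%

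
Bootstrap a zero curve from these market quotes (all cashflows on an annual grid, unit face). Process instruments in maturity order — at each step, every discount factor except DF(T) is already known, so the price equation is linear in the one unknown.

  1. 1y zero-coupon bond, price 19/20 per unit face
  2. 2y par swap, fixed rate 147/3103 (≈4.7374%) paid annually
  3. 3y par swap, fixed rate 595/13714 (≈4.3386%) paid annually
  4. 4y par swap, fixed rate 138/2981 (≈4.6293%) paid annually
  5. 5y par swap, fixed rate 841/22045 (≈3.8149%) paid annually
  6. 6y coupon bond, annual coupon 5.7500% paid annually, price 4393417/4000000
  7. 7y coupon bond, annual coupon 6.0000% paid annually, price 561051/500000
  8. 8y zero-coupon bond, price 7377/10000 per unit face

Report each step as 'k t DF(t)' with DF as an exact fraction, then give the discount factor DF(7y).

step 1 [1y] zero: DF = P = 19/20 ≈ 0.950000
step 2 [2y] swap r/1=147/3103: DF=(1 − 147/3103·(0.950000))/(1+147/3103) = 4559/5000 ≈ 0.911800
step 3 [3y] swap r/1=595/13714: DF=(1 − 595/13714·(0.950000+0.911800))/(1+595/13714) = 881/1000 ≈ 0.881000
step 4 [4y] swap r/1=138/2981: DF=(1 − 138/2981·(0.950000+0.911800+0.881000))/(1+138/2981) = 1043/1250 ≈ 0.834400
step 5 [5y] swap r/1=841/22045: DF=(1 − 841/22045·(0.950000+0.911800+0.881000+0.834400))/(1+841/22045) = 4159/5000 ≈ 0.831800
step 6 [6y] bond c/1=23/400: DF=(4393417/4000000 − 23/400·(0.950000+0.911800+0.881000+0.834400+0.831800))/(1+23/400) = 7989/10000 ≈ 0.798900
step 7 [7y] bond c/1=3/50: DF=(561051/500000 − 3/50·(0.950000+0.911800+0.881000+0.834400+0.831800+0.798900))/(1+3/50) = 3819/5000 ≈ 0.763800
step 8 [8y] zero: DF = P = 7377/10000 ≈ 0.737700

1 1 19/20
2 2 4559/5000
3 3 881/1000
4 4 1043/1250
5 5 4159/5000
6 6 7989/10000
7 7 3819/5000
8 8 7377/10000
DF(7y) = 3819/5000 ≈ 0.763800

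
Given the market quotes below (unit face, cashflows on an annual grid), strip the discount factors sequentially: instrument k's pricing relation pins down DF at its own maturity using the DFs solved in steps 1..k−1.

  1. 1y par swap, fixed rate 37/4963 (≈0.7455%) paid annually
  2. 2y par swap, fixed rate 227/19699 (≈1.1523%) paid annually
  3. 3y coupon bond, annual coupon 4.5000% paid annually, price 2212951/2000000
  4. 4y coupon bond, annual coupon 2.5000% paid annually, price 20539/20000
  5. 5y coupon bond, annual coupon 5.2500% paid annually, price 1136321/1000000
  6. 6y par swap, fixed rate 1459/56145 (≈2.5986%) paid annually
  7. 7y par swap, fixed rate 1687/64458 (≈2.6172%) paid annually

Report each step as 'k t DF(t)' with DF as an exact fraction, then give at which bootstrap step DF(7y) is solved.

step 1 [1y] swap r/1=37/4963: DF=(1 − 37/4963·(0))/(1+37/4963) = 4963/5000 ≈ 0.992600
step 2 [2y] swap r/1=227/19699: DF=(1 − 227/19699·(0.992600))/(1+227/19699) = 9773/10000 ≈ 0.977300
step 3 [3y] bond c/1=9/200: DF=(2212951/2000000 − 9/200·(0.992600+0.977300))/(1+9/200) = 487/500 ≈ 0.974000
step 4 [4y] bond c/1=1/40: DF=(20539/20000 − 1/40·(0.992600+0.977300+0.974000))/(1+1/40) = 9301/10000 ≈ 0.930100
step 5 [5y] bond c/1=21/400: DF=(1136321/1000000 − 21/400·(0.992600+0.977300+0.974000+0.930100))/(1+21/400) = 554/625 ≈ 0.886400
step 6 [6y] swap r/1=1459/56145: DF=(1 − 1459/56145·(0.992600+0.977300+0.974000+0.930100+0.886400))/(1+1459/56145) = 8541/10000 ≈ 0.854100
step 7 [7y] swap r/1=1687/64458: DF=(1 − 1687/64458·(0.992600+0.977300+0.974000+0.930100+0.886400+0.854100))/(1+1687/64458) = 8313/10000 ≈ 0.831300

1 1 4963/5000
2 2 9773/10000
3 3 487/500
4 4 9301/10000
5 5 554/625
6 6 8541/10000
7 7 8313/10000
DF(7y) is solved at step 7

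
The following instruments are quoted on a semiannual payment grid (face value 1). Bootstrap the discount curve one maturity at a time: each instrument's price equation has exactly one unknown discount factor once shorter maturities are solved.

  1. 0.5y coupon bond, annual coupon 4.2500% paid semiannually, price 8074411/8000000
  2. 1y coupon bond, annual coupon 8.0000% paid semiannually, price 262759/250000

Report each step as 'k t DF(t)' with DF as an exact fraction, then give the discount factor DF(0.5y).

step 1 [0.5y] bond c/2=17/800: DF=(8074411/8000000 − 17/800·(0))/(1+17/800) = 9883/10000 ≈ 0.988300
step 2 [1y] bond c/2=1/25: DF=(262759/250000 − 1/25·(0.988300))/(1+1/25) = 4863/5000 ≈ 0.972600

1 1/2 9883/10000
2 1 4863/5000
DF(0.5y) = 9883/10000 ≈ 0.988300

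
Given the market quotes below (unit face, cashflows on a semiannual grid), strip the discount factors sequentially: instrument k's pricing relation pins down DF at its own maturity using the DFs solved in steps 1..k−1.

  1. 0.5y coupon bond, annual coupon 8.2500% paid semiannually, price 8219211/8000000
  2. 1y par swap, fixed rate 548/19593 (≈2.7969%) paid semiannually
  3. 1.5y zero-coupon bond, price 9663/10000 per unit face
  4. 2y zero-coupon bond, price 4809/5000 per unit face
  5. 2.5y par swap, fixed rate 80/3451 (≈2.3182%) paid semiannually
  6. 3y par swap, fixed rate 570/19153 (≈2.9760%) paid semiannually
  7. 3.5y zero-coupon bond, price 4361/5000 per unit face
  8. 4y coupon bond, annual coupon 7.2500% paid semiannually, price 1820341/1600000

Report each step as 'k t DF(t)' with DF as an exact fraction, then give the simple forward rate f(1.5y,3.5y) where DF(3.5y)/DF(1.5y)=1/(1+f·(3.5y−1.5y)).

step 1 [0.5y] bond c/2=33/800: DF=(8219211/8000000 − 33/800·(0))/(1+33/800) = 9867/10000 ≈ 0.986700
step 2 [1y] swap r/2=274/19593: DF=(1 − 274/19593·(0.986700))/(1+274/19593) = 4863/5000 ≈ 0.972600
step 3 [1.5y] zero: DF = P = 9663/10000 ≈ 0.966300
step 4 [2y] zero: DF = P = 4809/5000 ≈ 0.961800
step 5 [2.5y] swap r/2=40/3451: DF=(1 − 40/3451·(0.986700+0.972600+0.966300+0.961800))/(1+40/3451) = 118/125 ≈ 0.944000
step 6 [3y] swap r/2=285/19153: DF=(1 − 285/19153·(0.986700+0.972600+0.966300+0.961800+0.944000))/(1+285/19153) = 1829/2000 ≈ 0.914500
step 7 [3.5y] zero: DF = P = 4361/5000 ≈ 0.872200
step 8 [4y] bond c/2=29/800: DF=(1820341/1600000 − 29/800·(0.986700+0.972600+0.966300+0.961800+0.944000+0.914500+0.872200))/(1+29/800) = 1083/1250 ≈ 0.866400

1 1/2 9867/10000
2 1 4863/5000
3 3/2 9663/10000
4 2 4809/5000
5 5/2 118/125
6 3 1829/2000
7 7/2 4361/5000
8 4 1083/1250
f(1.5y,3.5y) = ((9663/10000)/(4361/5000) − 1)/(2) = 941/17444 ≈ 5.3944%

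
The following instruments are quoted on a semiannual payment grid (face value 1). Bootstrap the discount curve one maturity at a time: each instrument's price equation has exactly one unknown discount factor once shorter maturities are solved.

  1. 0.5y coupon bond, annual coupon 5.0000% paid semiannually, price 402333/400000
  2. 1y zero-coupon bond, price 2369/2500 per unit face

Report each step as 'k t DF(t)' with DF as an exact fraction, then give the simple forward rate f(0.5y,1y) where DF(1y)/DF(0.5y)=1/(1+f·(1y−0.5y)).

step 1 [0.5y] bond c/2=1/40: DF=(402333/400000 − 1/40·(0))/(1+1/40) = 9813/10000 ≈ 0.981300
step 2 [1y] zero: DF = P = 2369/2500 ≈ 0.947600

1 1/2 9813/10000
2 1 2369/2500
f(0.5y,1y) = ((9813/10000)/(2369/2500) − 1)/(1/2) = 337/4738 ≈ 7.1127%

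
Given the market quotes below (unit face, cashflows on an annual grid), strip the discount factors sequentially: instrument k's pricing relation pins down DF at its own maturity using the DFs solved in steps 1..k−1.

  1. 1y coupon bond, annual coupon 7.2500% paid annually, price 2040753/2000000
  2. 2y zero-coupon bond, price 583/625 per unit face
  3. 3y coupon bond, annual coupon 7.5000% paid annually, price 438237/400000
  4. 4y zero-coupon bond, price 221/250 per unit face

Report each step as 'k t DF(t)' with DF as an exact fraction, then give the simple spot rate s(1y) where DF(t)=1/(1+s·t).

1 1 4757/5000
2 2 583/625
3 3 8877/10000
4 4 221/250
s(1y) = (1/(4757/5000) − 1)/(1) = 243/4757 ≈ 5.1083%

step 1 [1y] bond c/1=29/400: DF=(2040753/2000000 − 29/400·(0))/(1+29/400) = 4757/5000 ≈ 0.951400
step 2 [2y] zero: DF = P = 583/625 ≈ 0.932800
step 3 [3y] bond c/1=3/40: DF=(438237/400000 − 3/40·(0.951400+0.932800))/(1+3/40) = 8877/10000 ≈ 0.887700
step 4 [4y] zero: DF = P = 221/250 ≈ 0.884000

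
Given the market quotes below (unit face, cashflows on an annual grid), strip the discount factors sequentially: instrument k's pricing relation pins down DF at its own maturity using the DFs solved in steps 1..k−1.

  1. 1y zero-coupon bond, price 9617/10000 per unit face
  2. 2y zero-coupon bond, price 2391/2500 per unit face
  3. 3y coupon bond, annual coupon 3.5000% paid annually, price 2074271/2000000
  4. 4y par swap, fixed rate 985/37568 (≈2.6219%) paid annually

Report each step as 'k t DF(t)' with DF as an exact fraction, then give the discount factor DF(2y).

1 1 9617/10000
2 2 2391/2500
3 3 2343/2500
4 4 1803/2000
DF(2y) = 2391/2500 ≈ 0.956400

step 1 [1y] zero: DF = P = 9617/10000 ≈ 0.961700
step 2 [2y] zero: DF = P = 2391/2500 ≈ 0.956400
step 3 [3y] bond c/1=7/200: DF=(2074271/2000000 − 7/200·(0.961700+0.956400))/(1+7/200) = 2343/2500 ≈ 0.937200
step 4 [4y] swap r/1=985/37568: DF=(1 − 985/37568·(0.961700+0.956400+0.937200))/(1+985/37568) = 1803/2000 ≈ 0.901500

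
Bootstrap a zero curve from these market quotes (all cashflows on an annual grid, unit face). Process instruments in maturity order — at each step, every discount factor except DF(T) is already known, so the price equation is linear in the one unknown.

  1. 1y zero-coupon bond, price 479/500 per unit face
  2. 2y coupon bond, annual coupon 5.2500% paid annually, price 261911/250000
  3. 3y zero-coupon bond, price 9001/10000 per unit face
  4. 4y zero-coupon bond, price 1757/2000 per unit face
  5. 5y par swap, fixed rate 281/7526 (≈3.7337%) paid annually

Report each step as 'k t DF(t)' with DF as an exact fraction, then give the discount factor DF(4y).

step 1 [1y] zero: DF = P = 479/500 ≈ 0.958000
step 2 [2y] bond c/1=21/400: DF=(261911/250000 − 21/400·(0.958000))/(1+21/400) = 2369/2500 ≈ 0.947600
step 3 [3y] zero: DF = P = 9001/10000 ≈ 0.900100
step 4 [4y] zero: DF = P = 1757/2000 ≈ 0.878500
step 5 [5y] swap r/1=281/7526: DF=(1 − 281/7526·(0.958000+0.947600+0.900100+0.878500))/(1+281/7526) = 4157/5000 ≈ 0.831400

1 1 479/500
2 2 2369/2500
3 3 9001/10000
4 4 1757/2000
5 5 4157/5000
DF(4y) = 1757/2000 ≈ 0.878500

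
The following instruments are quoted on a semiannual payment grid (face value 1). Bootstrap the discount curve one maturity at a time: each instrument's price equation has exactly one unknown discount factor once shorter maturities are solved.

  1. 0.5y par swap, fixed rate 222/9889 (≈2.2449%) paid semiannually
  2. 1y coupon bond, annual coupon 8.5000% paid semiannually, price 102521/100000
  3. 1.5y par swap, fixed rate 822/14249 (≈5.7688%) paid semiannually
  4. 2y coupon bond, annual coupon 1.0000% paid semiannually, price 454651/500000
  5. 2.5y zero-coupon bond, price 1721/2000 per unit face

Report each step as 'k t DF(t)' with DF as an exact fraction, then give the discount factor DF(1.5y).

step 1 [0.5y] swap r/2=111/9889: DF=(1 − 111/9889·(0))/(1+111/9889) = 9889/10000 ≈ 0.988900
step 2 [1y] bond c/2=17/400: DF=(102521/100000 − 17/400·(0.988900))/(1+17/400) = 9431/10000 ≈ 0.943100
step 3 [1.5y] swap r/2=411/14249: DF=(1 − 411/14249·(0.988900+0.943100))/(1+411/14249) = 4589/5000 ≈ 0.917800
step 4 [2y] bond c/2=1/200: DF=(454651/500000 − 1/200·(0.988900+0.943100+0.917800))/(1+1/200) = 4453/5000 ≈ 0.890600
step 5 [2.5y] zero: DF = P = 1721/2000 ≈ 0.860500

1 1/2 9889/10000
2 1 9431/10000
3 3/2 4589/5000
4 2 4453/5000
5 5/2 1721/2000
DF(1.5y) = 4589/5000 ≈ 0.917800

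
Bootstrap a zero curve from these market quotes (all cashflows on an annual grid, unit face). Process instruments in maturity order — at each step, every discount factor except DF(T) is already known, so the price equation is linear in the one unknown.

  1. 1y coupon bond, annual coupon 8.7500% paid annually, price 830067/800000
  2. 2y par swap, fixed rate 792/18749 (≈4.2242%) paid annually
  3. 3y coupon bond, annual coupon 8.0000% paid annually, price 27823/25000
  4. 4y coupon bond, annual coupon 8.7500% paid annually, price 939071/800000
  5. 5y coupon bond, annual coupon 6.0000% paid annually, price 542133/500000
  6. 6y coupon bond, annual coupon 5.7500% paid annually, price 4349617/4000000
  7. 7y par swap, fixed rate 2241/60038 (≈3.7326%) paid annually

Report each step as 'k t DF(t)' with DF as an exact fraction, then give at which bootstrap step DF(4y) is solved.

step 1 [1y] bond c/1=7/80: DF=(830067/800000 − 7/80·(0))/(1+7/80) = 9541/10000 ≈ 0.954100
step 2 [2y] swap r/1=792/18749: DF=(1 − 792/18749·(0.954100))/(1+792/18749) = 1151/1250 ≈ 0.920800
step 3 [3y] bond c/1=2/25: DF=(27823/25000 − 2/25·(0.954100+0.920800))/(1+2/25) = 2229/2500 ≈ 0.891600
step 4 [4y] bond c/1=7/80: DF=(939071/800000 − 7/80·(0.954100+0.920800+0.891600))/(1+7/80) = 1071/1250 ≈ 0.856800
step 5 [5y] bond c/1=3/50: DF=(542133/500000 − 3/50·(0.954100+0.920800+0.891600+0.856800))/(1+3/50) = 4089/5000 ≈ 0.817800
step 6 [6y] bond c/1=23/400: DF=(4349617/4000000 − 23/400·(0.954100+0.920800+0.891600+0.856800+0.817800))/(1+23/400) = 1967/2500 ≈ 0.786800
step 7 [7y] swap r/1=2241/60038: DF=(1 − 2241/60038·(0.954100+0.920800+0.891600+0.856800+0.817800+0.786800))/(1+2241/60038) = 7759/10000 ≈ 0.775900

1 1 9541/10000
2 2 1151/1250
3 3 2229/2500
4 4 1071/1250
5 5 4089/5000
6 6 1967/2500
7 7 7759/10000
DF(4y) is solved at step 4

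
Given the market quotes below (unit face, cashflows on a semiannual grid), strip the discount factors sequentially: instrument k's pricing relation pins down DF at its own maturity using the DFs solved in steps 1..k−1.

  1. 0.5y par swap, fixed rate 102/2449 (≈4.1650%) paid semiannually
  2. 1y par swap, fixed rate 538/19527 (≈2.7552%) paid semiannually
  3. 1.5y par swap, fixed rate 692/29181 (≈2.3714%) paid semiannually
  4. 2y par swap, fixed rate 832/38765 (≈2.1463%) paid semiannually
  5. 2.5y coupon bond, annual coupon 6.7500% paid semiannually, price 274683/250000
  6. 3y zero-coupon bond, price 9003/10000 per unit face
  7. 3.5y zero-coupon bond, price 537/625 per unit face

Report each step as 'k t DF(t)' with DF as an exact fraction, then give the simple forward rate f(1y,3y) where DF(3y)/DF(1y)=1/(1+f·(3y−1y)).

step 1 [0.5y] swap r/2=51/2449: DF=(1 − 51/2449·(0))/(1+51/2449) = 2449/2500 ≈ 0.979600
step 2 [1y] swap r/2=269/19527: DF=(1 − 269/19527·(0.979600))/(1+269/19527) = 9731/10000 ≈ 0.973100
step 3 [1.5y] swap r/2=346/29181: DF=(1 − 346/29181·(0.979600+0.973100))/(1+346/29181) = 4827/5000 ≈ 0.965400
step 4 [2y] swap r/2=416/38765: DF=(1 − 416/38765·(0.979600+0.973100+0.965400))/(1+416/38765) = 599/625 ≈ 0.958400
step 5 [2.5y] bond c/2=27/800: DF=(274683/250000 − 27/800·(0.979600+0.973100+0.965400+0.958400))/(1+27/800) = 9363/10000 ≈ 0.936300
step 6 [3y] zero: DF = P = 9003/10000 ≈ 0.900300
step 7 [3.5y] zero: DF = P = 537/625 ≈ 0.859200

1 1/2 2449/2500
2 1 9731/10000
3 3/2 4827/5000
4 2 599/625
5 5/2 9363/10000
6 3 9003/10000
7 7/2 537/625
f(1y,3y) = ((9731/10000)/(9003/10000) − 1)/(2) = 364/9003 ≈ 4.0431%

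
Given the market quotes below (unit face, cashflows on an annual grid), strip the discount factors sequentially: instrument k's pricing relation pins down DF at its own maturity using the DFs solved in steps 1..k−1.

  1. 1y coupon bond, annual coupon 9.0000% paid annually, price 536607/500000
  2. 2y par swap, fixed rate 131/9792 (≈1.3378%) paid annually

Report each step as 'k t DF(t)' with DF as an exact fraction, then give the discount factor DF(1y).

1 1 4923/5000
2 2 4869/5000
DF(1y) = 4923/5000 ≈ 0.984600

step 1 [1y] bond c/1=9/100: DF=(536607/500000 − 9/100·(0))/(1+9/100) = 4923/5000 ≈ 0.984600
step 2 [2y] swap r/1=131/9792: DF=(1 − 131/9792·(0.984600))/(1+131/9792) = 4869/5000 ≈ 0.973800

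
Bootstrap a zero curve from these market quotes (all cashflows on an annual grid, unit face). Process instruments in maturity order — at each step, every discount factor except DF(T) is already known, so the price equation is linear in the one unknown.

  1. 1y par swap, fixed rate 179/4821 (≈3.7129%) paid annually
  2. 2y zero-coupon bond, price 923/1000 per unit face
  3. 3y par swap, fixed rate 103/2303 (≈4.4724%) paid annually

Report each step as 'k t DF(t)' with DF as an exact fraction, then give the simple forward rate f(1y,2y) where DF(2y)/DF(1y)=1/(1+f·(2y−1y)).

step 1 [1y] swap r/1=179/4821: DF=(1 − 179/4821·(0))/(1+179/4821) = 4821/5000 ≈ 0.964200
step 2 [2y] zero: DF = P = 923/1000 ≈ 0.923000
step 3 [3y] swap r/1=103/2303: DF=(1 − 103/2303·(0.964200+0.923000))/(1+103/2303) = 2191/2500 ≈ 0.876400

1 1 4821/5000
2 2 923/1000
3 3 2191/2500
f(1y,2y) = ((4821/5000)/(923/1000) − 1)/(1) = 206/4615 ≈ 4.4637%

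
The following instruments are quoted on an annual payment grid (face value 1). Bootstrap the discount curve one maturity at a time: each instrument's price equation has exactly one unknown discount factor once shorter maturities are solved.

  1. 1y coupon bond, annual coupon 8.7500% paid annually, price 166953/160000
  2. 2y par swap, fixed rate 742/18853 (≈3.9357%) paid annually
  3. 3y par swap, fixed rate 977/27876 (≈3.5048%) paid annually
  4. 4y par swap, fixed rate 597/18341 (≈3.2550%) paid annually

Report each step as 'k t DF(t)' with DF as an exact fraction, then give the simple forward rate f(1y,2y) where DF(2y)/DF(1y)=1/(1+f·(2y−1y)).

step 1 [1y] bond c/1=7/80: DF=(166953/160000 − 7/80·(0))/(1+7/80) = 1919/2000 ≈ 0.959500
step 2 [2y] swap r/1=742/18853: DF=(1 − 742/18853·(0.959500))/(1+742/18853) = 4629/5000 ≈ 0.925800
step 3 [3y] swap r/1=977/27876: DF=(1 − 977/27876·(0.959500+0.925800))/(1+977/27876) = 9023/10000 ≈ 0.902300
step 4 [4y] swap r/1=597/18341: DF=(1 − 597/18341·(0.959500+0.925800+0.902300))/(1+597/18341) = 4403/5000 ≈ 0.880600

1 1 1919/2000
2 2 4629/5000
3 3 9023/10000
4 4 4403/5000
f(1y,2y) = ((1919/2000)/(4629/5000) − 1)/(1) = 337/9258 ≈ 3.6401%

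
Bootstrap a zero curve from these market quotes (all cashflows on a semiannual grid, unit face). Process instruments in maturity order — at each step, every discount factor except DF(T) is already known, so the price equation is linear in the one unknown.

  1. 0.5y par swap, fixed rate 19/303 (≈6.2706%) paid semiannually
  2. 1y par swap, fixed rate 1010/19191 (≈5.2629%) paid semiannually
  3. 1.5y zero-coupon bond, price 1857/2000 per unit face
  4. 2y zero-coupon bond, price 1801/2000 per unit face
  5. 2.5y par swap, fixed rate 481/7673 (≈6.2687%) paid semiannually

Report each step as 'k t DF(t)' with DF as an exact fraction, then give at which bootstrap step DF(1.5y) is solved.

step 1 [0.5y] swap r/2=19/606: DF=(1 − 19/606·(0))/(1+19/606) = 606/625 ≈ 0.969600
step 2 [1y] swap r/2=505/19191: DF=(1 − 505/19191·(0.969600))/(1+505/19191) = 1899/2000 ≈ 0.949500
step 3 [1.5y] zero: DF = P = 1857/2000 ≈ 0.928500
step 4 [2y] zero: DF = P = 1801/2000 ≈ 0.900500
step 5 [2.5y] swap r/2=481/15346: DF=(1 − 481/15346·(0.969600+0.949500+0.928500+0.900500))/(1+481/15346) = 8557/10000 ≈ 0.855700

1 1/2 606/625
2 1 1899/2000
3 3/2 1857/2000
4 2 1801/2000
5 5/2 8557/10000
DF(1.5y) is solved at step 3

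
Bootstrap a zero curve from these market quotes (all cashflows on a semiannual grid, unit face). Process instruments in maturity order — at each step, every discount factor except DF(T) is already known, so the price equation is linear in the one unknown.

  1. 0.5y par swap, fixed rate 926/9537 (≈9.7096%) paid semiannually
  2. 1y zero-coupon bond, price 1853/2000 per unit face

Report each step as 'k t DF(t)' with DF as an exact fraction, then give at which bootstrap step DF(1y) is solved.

1 1/2 9537/10000
2 1 1853/2000
DF(1y) is solved at step 2

step 1 [0.5y] swap r/2=463/9537: DF=(1 − 463/9537·(0))/(1+463/9537) = 9537/10000 ≈ 0.953700
step 2 [1y] zero: DF = P = 1853/2000 ≈ 0.926500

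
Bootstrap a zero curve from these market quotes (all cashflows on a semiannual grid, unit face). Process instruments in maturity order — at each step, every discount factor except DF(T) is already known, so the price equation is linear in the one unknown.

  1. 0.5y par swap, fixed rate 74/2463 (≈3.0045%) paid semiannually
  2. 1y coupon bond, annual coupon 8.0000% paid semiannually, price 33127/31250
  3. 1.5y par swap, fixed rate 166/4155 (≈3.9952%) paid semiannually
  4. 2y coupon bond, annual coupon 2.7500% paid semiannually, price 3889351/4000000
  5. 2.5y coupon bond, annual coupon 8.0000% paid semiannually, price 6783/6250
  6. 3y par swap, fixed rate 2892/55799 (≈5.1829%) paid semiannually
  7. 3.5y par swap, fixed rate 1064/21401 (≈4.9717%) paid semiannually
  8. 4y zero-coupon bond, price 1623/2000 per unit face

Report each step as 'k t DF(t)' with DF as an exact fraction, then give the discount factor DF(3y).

1 1/2 2463/2500
2 1 4907/5000
3 3/2 9419/10000
4 2 9197/10000
5 5/2 8963/10000
6 3 4277/5000
7 7/2 2101/2500
8 4 1623/2000
DF(3y) = 4277/5000 ≈ 0.855400

step 1 [0.5y] swap r/2=37/2463: DF=(1 − 37/2463·(0))/(1+37/2463) = 2463/2500 ≈ 0.985200
step 2 [1y] bond c/2=1/25: DF=(33127/31250 − 1/25·(0.985200))/(1+1/25) = 4907/5000 ≈ 0.981400
step 3 [1.5y] swap r/2=83/4155: DF=(1 − 83/4155·(0.985200+0.981400))/(1+83/4155) = 9419/10000 ≈ 0.941900
step 4 [2y] bond c/2=11/800: DF=(3889351/4000000 − 11/800·(0.985200+0.981400+0.941900))/(1+11/800) = 9197/10000 ≈ 0.919700
step 5 [2.5y] bond c/2=1/25: DF=(6783/6250 − 1/25·(0.985200+0.981400+0.941900+0.919700))/(1+1/25) = 8963/10000 ≈ 0.896300
step 6 [3y] swap r/2=1446/55799: DF=(1 − 1446/55799·(0.985200+0.981400+0.941900+0.919700+0.896300))/(1+1446/55799) = 4277/5000 ≈ 0.855400
step 7 [3.5y] swap r/2=532/21401: DF=(1 − 532/21401·(0.985200+0.981400+0.941900+0.919700+0.896300+0.855400))/(1+532/21401) = 2101/2500 ≈ 0.840400
step 8 [4y] zero: DF = P = 1623/2000 ≈ 0.811500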